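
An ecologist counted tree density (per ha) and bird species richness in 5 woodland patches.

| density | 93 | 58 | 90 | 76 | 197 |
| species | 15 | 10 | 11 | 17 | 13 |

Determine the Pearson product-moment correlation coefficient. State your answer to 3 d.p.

n = 5, Σx = 514, Σy = 66, Σx² = 64698, Σy² = 904, Σxy = 6818
nΣxy − ΣxΣy = 34090 − 33924 = 166
nΣx² − (Σx)² = 323490 − 264196 = 59294; nΣy² − (Σy)² = 4520 − 4356 = 164
r = 166 / √(59294 × 164) = 166 / 3118.3675 ≈ 0.053

0.053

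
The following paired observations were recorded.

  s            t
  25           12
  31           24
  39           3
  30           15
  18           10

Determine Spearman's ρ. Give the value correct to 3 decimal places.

Rank s: 2, 4, 5, 3, 1
Rank t: 3, 5, 1, 4, 2
d = rank(s) − rank(t): -1, -1, 4, -1, -1; Σd² = 20
ρ = 1 − 6Σd² / [n(n²−1)] = 1 − 6×20 / (5×24) = 1 − 120/120 ≈ 0.000

0.000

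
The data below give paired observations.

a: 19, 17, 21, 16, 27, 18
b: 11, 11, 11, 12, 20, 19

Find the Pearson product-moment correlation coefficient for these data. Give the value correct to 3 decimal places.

n = 6, Σa = 118, Σb = 84, Σa² = 2400, Σb² = 1268, Σab = 1701
nΣab − ΣaΣb = 10206 − 9912 = 294
nΣa² − (Σa)² = 14400 − 13924 = 476; nΣb² − (Σb)² = 7608 − 7056 = 552
r = 294 / √(476 × 552) = 294 / 512.5934 ≈ 0.574

0.574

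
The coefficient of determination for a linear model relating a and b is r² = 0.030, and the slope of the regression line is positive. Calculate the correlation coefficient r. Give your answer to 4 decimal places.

|r| = √0.030 = 0.1732
The association is positive, so r = 0.1732.

0.1732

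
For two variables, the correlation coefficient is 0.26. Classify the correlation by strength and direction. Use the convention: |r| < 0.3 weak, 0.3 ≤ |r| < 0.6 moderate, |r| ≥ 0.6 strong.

weak positive

r = 0.26 > 0 so the relationship is positive.
|r| = 0.26, which falls in the weak range.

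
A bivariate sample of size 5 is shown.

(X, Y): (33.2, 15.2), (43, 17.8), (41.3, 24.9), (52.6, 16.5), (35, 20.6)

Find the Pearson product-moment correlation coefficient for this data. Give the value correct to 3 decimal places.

n = 5, ΣX = 205.1, ΣY = 95, ΣX² = 8648.69, ΣY² = 1864.5, ΣXY = 3887.31
nΣXY − ΣXΣY = 19436.55 − 19484.5 = -47.95
nΣX² − (ΣX)² = 43243.45 − 42066.01 = 1177.44; nΣY² − (ΣY)² = 9322.5 − 9025 = 297.5
r = -47.95 / √(1177.44 × 297.5) = -47.95 / 591.8517 ≈ -0.081

-0.081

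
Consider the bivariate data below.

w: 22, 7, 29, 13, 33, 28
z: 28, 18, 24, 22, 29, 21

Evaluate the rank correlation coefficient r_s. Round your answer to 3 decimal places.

0.714

Rank w: 3, 1, 5, 2, 6, 4
Rank z: 5, 1, 4, 3, 6, 2
d = rank(w) − rank(z): -2, 0, 1, -1, 0, 2; Σd² = 10
ρ = 1 − 6Σd² / [n(n²−1)] = 1 − 6×10 / (6×35) = 1 − 60/210 ≈ 0.714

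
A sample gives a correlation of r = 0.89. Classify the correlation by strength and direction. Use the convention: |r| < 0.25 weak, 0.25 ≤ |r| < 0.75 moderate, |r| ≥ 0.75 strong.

r = 0.89 > 0 so the relationship is positive.
|r| = 0.89, which falls in the strong range.

strong positive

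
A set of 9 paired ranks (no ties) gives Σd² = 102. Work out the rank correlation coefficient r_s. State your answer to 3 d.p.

0.150

ρ = 1 − 6Σd² / [n(n²−1)] = 1 − 6×102 / (9×80)
  = 1 − 612/720 = 1 − 0.8500 ≈ 0.150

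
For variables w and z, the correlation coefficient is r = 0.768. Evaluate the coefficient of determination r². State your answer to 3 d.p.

r² = (0.768)² = 0.590

0.590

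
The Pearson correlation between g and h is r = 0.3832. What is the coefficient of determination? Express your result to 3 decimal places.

r² = (0.3832)² = 0.147

0.147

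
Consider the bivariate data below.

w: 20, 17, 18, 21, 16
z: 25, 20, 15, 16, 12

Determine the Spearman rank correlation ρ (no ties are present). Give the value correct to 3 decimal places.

Rank w: 4, 2, 3, 5, 1
Rank z: 5, 4, 2, 3, 1
d = rank(w) − rank(z): -1, -2, 1, 2, 0; Σd² = 10
ρ = 1 − 6Σd² / [n(n²−1)] = 1 − 6×10 / (5×24) = 1 − 60/120 ≈ 0.500

0.500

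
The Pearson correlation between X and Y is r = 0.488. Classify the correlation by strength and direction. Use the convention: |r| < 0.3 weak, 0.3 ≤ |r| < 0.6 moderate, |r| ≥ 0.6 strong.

r = 0.488 > 0 so the relationship is positive.
|r| = 0.488, which falls in the moderate range.

moderate positive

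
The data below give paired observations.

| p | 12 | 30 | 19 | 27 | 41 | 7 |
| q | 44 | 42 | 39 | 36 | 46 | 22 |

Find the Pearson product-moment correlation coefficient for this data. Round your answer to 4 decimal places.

0.6456

n = 6, Σp = 136, Σq = 229, Σp² = 3864, Σq² = 9117, Σpq = 5541
nΣpq − ΣpΣq = 33246 − 31144 = 2102
nΣp² − (Σp)² = 23184 − 18496 = 4688; nΣq² − (Σq)² = 54702 − 52441 = 2261
r = 2102 / √(4688 × 2261) = 2102 / 3255.6978 ≈ 0.6456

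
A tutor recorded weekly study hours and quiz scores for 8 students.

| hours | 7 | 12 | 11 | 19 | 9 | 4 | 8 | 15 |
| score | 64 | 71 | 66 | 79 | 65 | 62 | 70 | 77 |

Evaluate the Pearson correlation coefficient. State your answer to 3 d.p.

n = 8, Σx = 85, Σy = 554, Σx² = 1061, Σy² = 38632, Σxy = 6075
nΣxy − ΣxΣy = 48600 − 47090 = 1510
nΣx² − (Σx)² = 8488 − 7225 = 1263; nΣy² − (Σy)² = 309056 − 306916 = 2140
r = 1510 / √(1263 × 2140) = 1510 / 1644.0255 ≈ 0.918

0.918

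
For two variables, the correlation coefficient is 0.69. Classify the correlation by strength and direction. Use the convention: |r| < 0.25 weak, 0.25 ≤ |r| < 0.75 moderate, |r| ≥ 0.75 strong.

moderate positive

r = 0.69 > 0 so the relationship is positive.
|r| = 0.69, which falls in the moderate range.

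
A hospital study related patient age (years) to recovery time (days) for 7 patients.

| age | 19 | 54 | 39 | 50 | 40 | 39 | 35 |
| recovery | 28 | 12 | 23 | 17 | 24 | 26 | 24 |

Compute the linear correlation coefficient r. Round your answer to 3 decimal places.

-0.879

n = 7, Σx = 276, Σy = 154, Σx² = 11644, Σy² = 3574, Σxy = 5741
nΣxy − ΣxΣy = 40187 − 42504 = -2317
nΣx² − (Σx)² = 81508 − 76176 = 5332; nΣy² − (Σy)² = 25018 − 23716 = 1302
r = -2317 / √(5332 × 1302) = -2317 / 2634.8176 ≈ -0.879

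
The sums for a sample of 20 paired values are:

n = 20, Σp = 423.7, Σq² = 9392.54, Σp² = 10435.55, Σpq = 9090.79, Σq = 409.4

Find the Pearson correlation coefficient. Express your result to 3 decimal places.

0.344

r = (nΣpq − ΣpΣq) / √[(nΣp² − (Σp)²)(nΣq² − (Σq)²)]
Numerator: 20×9090.79 − 423.7×409.4 = 8353.02
Denominator: √[(208711 − 179521.69)(187850.8 − 167608.36)] = √[29189.31 × 20242.44] = 24307.6707
r = 8353.02 / 24307.6707 ≈ 0.344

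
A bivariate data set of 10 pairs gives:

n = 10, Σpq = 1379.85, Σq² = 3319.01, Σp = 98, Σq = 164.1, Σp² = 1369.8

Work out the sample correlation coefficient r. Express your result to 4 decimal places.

-0.4510

r = (nΣpq − ΣpΣq) / √[(nΣp² − (Σp)²)(nΣq² − (Σq)²)]
Numerator: 10×1379.85 − 98×164.1 = -2283.3
Denominator: √[(13698 − 9604)(33190.1 − 26928.81)] = √[4094 × 6261.29] = 5062.9755
r = -2283.3 / 5062.9755 ≈ -0.4510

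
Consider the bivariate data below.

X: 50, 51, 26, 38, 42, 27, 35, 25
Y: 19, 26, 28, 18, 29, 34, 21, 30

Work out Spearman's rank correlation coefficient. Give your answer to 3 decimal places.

Rank X: 7, 8, 2, 5, 6, 3, 4, 1
Rank Y: 2, 4, 5, 1, 6, 8, 3, 7
d = rank(X) − rank(Y): 5, 4, -3, 4, 0, -5, 1, -6; Σd² = 128
ρ = 1 − 6Σd² / [n(n²−1)] = 1 − 6×128 / (8×63) = 1 − 768/504 ≈ -0.524

-0.524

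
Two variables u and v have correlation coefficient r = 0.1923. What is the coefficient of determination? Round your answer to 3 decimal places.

r² = (0.1923)² = 0.037

0.037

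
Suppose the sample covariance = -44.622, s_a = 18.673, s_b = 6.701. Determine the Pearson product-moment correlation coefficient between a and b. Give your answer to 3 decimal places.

r = Cov(a,b) / (s_a · s_b) = -44.622 / (18.673 × 6.701)
  = -44.622 / 125.1278 ≈ -0.357

-0.357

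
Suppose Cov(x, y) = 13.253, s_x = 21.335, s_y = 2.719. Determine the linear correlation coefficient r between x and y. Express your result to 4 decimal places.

r = Cov(x,y) / (s_x · s_y) = 13.253 / (21.335 × 2.719)
  = 13.253 / 58.0099 ≈ 0.2285

0.2285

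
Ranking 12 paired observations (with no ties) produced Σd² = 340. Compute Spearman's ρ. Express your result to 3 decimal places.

-0.189

ρ = 1 − 6Σd² / [n(n²−1)] = 1 − 6×340 / (12×143)
  = 1 − 2040/1716 = 1 − 1.1888 ≈ -0.189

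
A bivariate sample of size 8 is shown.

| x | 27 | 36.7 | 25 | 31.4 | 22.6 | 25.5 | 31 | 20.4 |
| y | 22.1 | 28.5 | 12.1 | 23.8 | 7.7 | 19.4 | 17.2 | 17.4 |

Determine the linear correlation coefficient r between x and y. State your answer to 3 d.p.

n = 8, Σx = 219.6, Σy = 148.2, Σx² = 6225.02, Σy² = 3047.76, Σxy = 4249.35
nΣxy − ΣxΣy = 33994.8 − 32544.72 = 1450.08
nΣx² − (Σx)² = 49800.16 − 48224.16 = 1576; nΣy² − (Σy)² = 24382.08 − 21963.24 = 2418.84
r = 1450.08 / √(1576 × 2418.84) = 1450.08 / 1952.4579 ≈ 0.743

0.743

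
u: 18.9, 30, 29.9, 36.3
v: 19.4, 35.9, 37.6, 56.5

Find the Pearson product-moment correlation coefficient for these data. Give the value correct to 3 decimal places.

n = 4, Σu = 115.1, Σv = 149.4, Σu² = 3468.91, Σv² = 6271.18, Σuv = 4618.85
nΣuv − ΣuΣv = 18475.4 − 17195.94 = 1279.46
nΣu² − (Σu)² = 13875.64 − 13248.01 = 627.63; nΣv² − (Σv)² = 25084.72 − 22320.36 = 2764.36
r = 1279.46 / √(627.63 × 2764.36) = 1279.46 / 1317.1922 ≈ 0.971

0.971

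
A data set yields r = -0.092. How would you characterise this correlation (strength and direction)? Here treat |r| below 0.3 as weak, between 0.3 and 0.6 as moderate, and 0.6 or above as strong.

weak negative

r = -0.092 < 0 so the relationship is negative.
|r| = 0.092, which falls in the weak range.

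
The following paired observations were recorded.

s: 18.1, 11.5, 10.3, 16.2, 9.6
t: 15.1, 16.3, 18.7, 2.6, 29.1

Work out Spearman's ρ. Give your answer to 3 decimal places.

-0.900

Rank s: 5, 3, 2, 4, 1
Rank t: 2, 3, 4, 1, 5
d = rank(s) − rank(t): 3, 0, -2, 3, -4; Σd² = 38
ρ = 1 − 6Σd² / [n(n²−1)] = 1 − 6×38 / (5×24) = 1 − 228/120 ≈ -0.900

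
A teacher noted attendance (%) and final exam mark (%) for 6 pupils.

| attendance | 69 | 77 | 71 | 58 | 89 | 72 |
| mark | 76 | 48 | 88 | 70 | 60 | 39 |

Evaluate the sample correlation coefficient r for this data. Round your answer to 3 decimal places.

-0.314

n = 6, Σx = 436, Σy = 381, Σx² = 32200, Σy² = 25845, Σxy = 27396
nΣxy − ΣxΣy = 164376 − 166116 = -1740
nΣx² − (Σx)² = 193200 − 190096 = 3104; nΣy² − (Σy)² = 155070 − 145161 = 9909
r = -1740 / √(3104 × 9909) = -1740 / 5545.9477 ≈ -0.314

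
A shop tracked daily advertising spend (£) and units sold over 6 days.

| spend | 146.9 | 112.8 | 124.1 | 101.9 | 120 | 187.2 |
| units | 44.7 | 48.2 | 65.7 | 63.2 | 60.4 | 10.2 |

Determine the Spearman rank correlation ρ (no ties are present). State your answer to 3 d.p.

-0.600

Rank spend: 5, 2, 4, 1, 3, 6
Rank units: 2, 3, 6, 5, 4, 1
d = rank(spend) − rank(units): 3, -1, -2, -4, -1, 5; Σd² = 56
ρ = 1 − 6Σd² / [n(n²−1)] = 1 − 6×56 / (6×35) = 1 − 336/210 ≈ -0.600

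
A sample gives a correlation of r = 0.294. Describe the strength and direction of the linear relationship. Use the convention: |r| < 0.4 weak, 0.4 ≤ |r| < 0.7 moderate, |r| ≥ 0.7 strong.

r = 0.294 > 0 so the relationship is positive.
|r| = 0.294, which falls in the weak range.

weak positive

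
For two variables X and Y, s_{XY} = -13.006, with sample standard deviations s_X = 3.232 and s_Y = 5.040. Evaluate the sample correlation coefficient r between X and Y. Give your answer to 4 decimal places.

-0.7984

r = Cov(X,Y) / (s_X · s_Y) = -13.006 / (3.232 × 5.040)
  = -13.006 / 16.2893 ≈ -0.7984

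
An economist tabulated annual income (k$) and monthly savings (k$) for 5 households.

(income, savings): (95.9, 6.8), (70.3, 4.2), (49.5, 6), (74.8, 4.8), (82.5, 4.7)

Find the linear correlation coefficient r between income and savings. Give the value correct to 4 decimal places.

0.1958

n = 5, Σx = 373, Σy = 26.5, Σx² = 28990.44, Σy² = 145.01, Σxy = 1991.17
nΣxy − ΣxΣy = 9955.85 − 9884.5 = 71.35
nΣx² − (Σx)² = 144952.2 − 139129 = 5823.2; nΣy² − (Σy)² = 725.05 − 702.25 = 22.8
r = 71.35 / √(5823.2 × 22.8) = 71.35 / 364.3748 ≈ 0.1958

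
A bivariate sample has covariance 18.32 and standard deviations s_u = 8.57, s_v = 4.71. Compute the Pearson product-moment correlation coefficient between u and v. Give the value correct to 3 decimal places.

0.454

r = Cov(u,v) / (s_u · s_v) = 18.32 / (8.57 × 4.71)
  = 18.32 / 40.3647 ≈ 0.454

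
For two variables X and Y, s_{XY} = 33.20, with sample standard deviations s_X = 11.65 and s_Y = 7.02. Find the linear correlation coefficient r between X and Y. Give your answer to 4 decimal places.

r = Cov(X,Y) / (s_X · s_Y) = 33.20 / (11.65 × 7.02)
  = 33.20 / 81.7830 ≈ 0.4060

0.4060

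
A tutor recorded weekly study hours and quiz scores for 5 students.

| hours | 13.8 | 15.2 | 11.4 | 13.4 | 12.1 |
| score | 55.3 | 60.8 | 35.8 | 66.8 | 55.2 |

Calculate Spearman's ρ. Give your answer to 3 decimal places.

0.700

Rank hours: 4, 5, 1, 3, 2
Rank score: 3, 4, 1, 5, 2
d = rank(hours) − rank(score): 1, 1, 0, -2, 0; Σd² = 6
ρ = 1 − 6Σd² / [n(n²−1)] = 1 − 6×6 / (5×24) = 1 − 36/120 ≈ 0.700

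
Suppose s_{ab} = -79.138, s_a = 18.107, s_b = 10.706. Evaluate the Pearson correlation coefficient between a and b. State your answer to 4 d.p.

-0.4082

r = Cov(a,b) / (s_a · s_b) = -79.138 / (18.107 × 10.706)
  = -79.138 / 193.8535 ≈ -0.4082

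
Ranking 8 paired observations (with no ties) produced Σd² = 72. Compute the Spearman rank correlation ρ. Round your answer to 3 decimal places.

ρ = 1 − 6Σd² / [n(n²−1)] = 1 − 6×72 / (8×63)
  = 1 − 432/504 = 1 − 0.8571 ≈ 0.143

0.143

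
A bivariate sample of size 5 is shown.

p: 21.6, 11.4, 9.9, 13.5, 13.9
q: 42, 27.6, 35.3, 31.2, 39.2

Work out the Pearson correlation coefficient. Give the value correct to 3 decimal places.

n = 5, Σp = 70.3, Σq = 175.3, Σp² = 1069.99, Σq² = 6281.93, Σpq = 2537.39
nΣpq − ΣpΣq = 12686.95 − 12323.59 = 363.36
nΣp² − (Σp)² = 5349.95 − 4942.09 = 407.86; nΣq² − (Σq)² = 31409.65 − 30730.09 = 679.56
r = 363.36 / √(407.86 × 679.56) = 363.36 / 526.4649 ≈ 0.690

0.690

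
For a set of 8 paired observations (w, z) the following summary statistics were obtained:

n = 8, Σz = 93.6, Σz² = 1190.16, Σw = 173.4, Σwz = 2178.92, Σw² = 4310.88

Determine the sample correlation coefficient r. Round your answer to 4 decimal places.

r = (nΣwz − ΣwΣz) / √[(nΣw² − (Σw)²)(nΣz² − (Σz)²)]
Numerator: 8×2178.92 − 173.4×93.6 = 1201.12
Denominator: √[(34487.04 − 30067.56)(9521.28 − 8760.96)] = √[4419.48 × 760.32] = 1833.0900
r = 1201.12 / 1833.0900 ≈ 0.6552

0.6552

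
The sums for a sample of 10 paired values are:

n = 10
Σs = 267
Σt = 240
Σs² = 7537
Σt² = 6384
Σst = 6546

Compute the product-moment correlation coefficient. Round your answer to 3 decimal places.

0.273

r = (nΣst − ΣsΣt) / √[(nΣs² − (Σs)²)(nΣt² − (Σt)²)]
Numerator: 10×6546 − 267×240 = 1380
Denominator: √[(75370 − 71289)(63840 − 57600)] = √[4081 × 6240] = 5046.3294
r = 1380 / 5046.3294 ≈ 0.273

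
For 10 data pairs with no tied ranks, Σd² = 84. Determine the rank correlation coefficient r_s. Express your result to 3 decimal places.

0.491

ρ = 1 − 6Σd² / [n(n²−1)] = 1 − 6×84 / (10×99)
  = 1 − 504/990 = 1 − 0.5091 ≈ 0.491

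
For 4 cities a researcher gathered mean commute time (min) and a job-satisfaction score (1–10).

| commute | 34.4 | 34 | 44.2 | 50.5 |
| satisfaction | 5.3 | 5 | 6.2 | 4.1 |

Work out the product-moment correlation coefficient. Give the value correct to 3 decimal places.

-0.315

n = 4, Σx = 163.1, Σy = 20.6, Σx² = 6843.25, Σy² = 108.34, Σxy = 833.41
nΣxy − ΣxΣy = 3333.64 − 3359.86 = -26.22
nΣx² − (Σx)² = 27373 − 26601.61 = 771.39; nΣy² − (Σy)² = 433.36 − 424.36 = 9
r = -26.22 / √(771.39 × 9) = -26.22 / 83.3217 ≈ -0.315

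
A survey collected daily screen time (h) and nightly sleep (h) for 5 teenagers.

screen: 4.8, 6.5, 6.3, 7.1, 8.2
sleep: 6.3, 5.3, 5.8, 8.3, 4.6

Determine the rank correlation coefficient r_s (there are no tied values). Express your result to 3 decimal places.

Rank screen: 1, 3, 2, 4, 5
Rank sleep: 4, 2, 3, 5, 1
d = rank(screen) − rank(sleep): -3, 1, -1, -1, 4; Σd² = 28
ρ = 1 − 6Σd² / [n(n²−1)] = 1 − 6×28 / (5×24) = 1 − 168/120 ≈ -0.400

-0.400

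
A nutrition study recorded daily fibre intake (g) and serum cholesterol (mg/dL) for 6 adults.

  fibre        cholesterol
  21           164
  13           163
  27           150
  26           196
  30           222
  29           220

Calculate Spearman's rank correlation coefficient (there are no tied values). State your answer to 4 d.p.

0.6571

Rank fibre: 2, 1, 4, 3, 6, 5
Rank cholesterol: 3, 2, 1, 4, 6, 5
d = rank(fibre) − rank(cholesterol): -1, -1, 3, -1, 0, 0; Σd² = 12
ρ = 1 − 6Σd² / [n(n²−1)] = 1 − 6×12 / (6×35) = 1 − 72/210 ≈ 0.6571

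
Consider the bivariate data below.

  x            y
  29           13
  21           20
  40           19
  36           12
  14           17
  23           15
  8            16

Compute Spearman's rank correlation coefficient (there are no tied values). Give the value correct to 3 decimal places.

Rank x: 5, 3, 7, 6, 2, 4, 1
Rank y: 2, 7, 6, 1, 5, 3, 4
d = rank(x) − rank(y): 3, -4, 1, 5, -3, 1, -3; Σd² = 70
ρ = 1 − 6Σd² / [n(n²−1)] = 1 − 6×70 / (7×48) = 1 − 420/336 ≈ -0.250

-0.250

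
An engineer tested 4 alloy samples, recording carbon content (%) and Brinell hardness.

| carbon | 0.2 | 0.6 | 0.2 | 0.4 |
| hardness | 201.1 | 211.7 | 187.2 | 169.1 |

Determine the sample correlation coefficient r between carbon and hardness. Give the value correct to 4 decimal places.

n = 4, Σx = 1.4, Σy = 769.1, Σx² = 0.6, Σy² = 148896.75, Σxy = 272.32
nΣxy − ΣxΣy = 1089.28 − 1076.74 = 12.54
nΣx² − (Σx)² = 2.4 − 1.96 = 0.44; nΣy² − (Σy)² = 595587 − 591514.81 = 4072.19
r = 12.54 / √(0.44 × 4072.19) = 12.54 / 42.3292 ≈ 0.2962

0.2962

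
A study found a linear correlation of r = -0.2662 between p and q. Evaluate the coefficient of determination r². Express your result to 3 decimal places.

0.071

r² = (-0.2662)² = 0.071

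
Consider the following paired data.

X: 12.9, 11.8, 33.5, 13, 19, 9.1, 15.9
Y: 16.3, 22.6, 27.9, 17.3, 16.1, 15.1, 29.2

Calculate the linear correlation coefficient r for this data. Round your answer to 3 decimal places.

n = 7, ΣX = 115.2, ΣY = 144.5, ΣX² = 2293.52, ΣY² = 3194.01, ΣXY = 2544.09
nΣXY − ΣXΣY = 17808.63 − 16646.4 = 1162.23
nΣX² − (ΣX)² = 16054.64 − 13271.04 = 2783.6; nΣY² − (ΣY)² = 22358.07 − 20880.25 = 1477.82
r = 1162.23 / √(2783.6 × 1477.82) = 1162.23 / 2028.2159 ≈ 0.573

0.573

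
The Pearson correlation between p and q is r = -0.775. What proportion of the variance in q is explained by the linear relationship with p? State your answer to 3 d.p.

0.601

r² = (-0.775)² = 0.601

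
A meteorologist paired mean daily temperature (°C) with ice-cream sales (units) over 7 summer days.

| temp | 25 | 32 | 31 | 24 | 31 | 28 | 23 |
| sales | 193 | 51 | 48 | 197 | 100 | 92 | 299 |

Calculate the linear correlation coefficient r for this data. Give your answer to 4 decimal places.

-0.9319

n = 7, Σx = 194, Σy = 980, Σx² = 5460, Σy² = 188828, Σxy = 25226
nΣxy − ΣxΣy = 176582 − 190120 = -13538
nΣx² − (Σx)² = 38220 − 37636 = 584; nΣy² − (Σy)² = 1321796 − 960400 = 361396
r = -13538 / √(584 × 361396) = -13538 / 14527.7412 ≈ -0.9319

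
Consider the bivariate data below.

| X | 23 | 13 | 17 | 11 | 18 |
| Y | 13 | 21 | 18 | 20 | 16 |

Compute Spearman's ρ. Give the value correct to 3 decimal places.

Rank X: 5, 2, 3, 1, 4
Rank Y: 1, 5, 3, 4, 2
d = rank(X) − rank(Y): 4, -3, 0, -3, 2; Σd² = 38
ρ = 1 − 6Σd² / [n(n²−1)] = 1 − 6×38 / (5×24) = 1 − 228/120 ≈ -0.900

-0.900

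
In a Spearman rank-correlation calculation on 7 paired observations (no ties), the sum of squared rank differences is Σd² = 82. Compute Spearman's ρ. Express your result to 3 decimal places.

-0.464

ρ = 1 − 6Σd² / [n(n²−1)] = 1 − 6×82 / (7×48)
  = 1 − 492/336 = 1 − 1.4643 ≈ -0.464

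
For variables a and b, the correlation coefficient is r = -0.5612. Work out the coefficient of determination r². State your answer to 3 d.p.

0.315

r² = (-0.5612)² = 0.315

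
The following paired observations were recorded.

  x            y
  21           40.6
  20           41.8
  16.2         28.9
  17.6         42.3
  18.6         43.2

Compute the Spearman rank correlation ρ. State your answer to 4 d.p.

Rank x: 5, 4, 1, 2, 3
Rank y: 2, 3, 1, 4, 5
d = rank(x) − rank(y): 3, 1, 0, -2, -2; Σd² = 18
ρ = 1 − 6Σd² / [n(n²−1)] = 1 − 6×18 / (5×24) = 1 − 108/120 ≈ 0.1000

0.1000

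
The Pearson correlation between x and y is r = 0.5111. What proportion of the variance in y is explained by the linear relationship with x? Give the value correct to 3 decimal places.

0.261

r² = (0.5111)² = 0.261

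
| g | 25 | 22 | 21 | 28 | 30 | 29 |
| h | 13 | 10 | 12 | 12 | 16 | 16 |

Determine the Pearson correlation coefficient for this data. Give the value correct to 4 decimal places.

n = 6, Σg = 155, Σh = 79, Σg² = 4075, Σh² = 1069, Σgh = 2077
nΣgh − ΣgΣh = 12462 − 12245 = 217
nΣg² − (Σg)² = 24450 − 24025 = 425; nΣh² − (Σh)² = 6414 − 6241 = 173
r = 217 / √(425 × 173) = 217 / 271.1549 ≈ 0.8003

0.8003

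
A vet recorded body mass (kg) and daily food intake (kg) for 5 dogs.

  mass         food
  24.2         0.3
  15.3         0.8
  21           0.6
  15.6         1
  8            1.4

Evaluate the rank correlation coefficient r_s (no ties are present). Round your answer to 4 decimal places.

Rank mass: 5, 2, 4, 3, 1
Rank food: 1, 3, 2, 4, 5
d = rank(mass) − rank(food): 4, -1, 2, -1, -4; Σd² = 38
ρ = 1 − 6Σd² / [n(n²−1)] = 1 − 6×38 / (5×24) = 1 − 228/120 ≈ -0.9000

-0.9000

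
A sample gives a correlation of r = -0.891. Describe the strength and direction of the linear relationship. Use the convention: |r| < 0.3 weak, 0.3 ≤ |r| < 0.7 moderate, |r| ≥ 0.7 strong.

strong negative

r = -0.891 < 0 so the relationship is negative.
|r| = 0.891, which falls in the strong range.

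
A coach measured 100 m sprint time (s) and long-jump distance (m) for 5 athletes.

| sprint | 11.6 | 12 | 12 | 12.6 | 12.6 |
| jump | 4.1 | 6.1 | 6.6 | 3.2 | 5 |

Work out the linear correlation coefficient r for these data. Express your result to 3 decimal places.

n = 5, Σx = 60.8, Σy = 25, Σx² = 740.08, Σy² = 132.82, Σxy = 303.28
nΣxy − ΣxΣy = 1516.4 − 1520 = -3.6
nΣx² − (Σx)² = 3700.4 − 3696.64 = 3.76; nΣy² − (Σy)² = 664.1 − 625 = 39.1
r = -3.6 / √(3.76 × 39.1) = -3.6 / 12.1250 ≈ -0.297

-0.297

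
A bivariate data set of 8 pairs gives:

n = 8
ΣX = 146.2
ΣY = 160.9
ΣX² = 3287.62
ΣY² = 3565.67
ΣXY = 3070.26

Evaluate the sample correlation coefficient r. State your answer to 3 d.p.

0.288

r = (nΣXY − ΣXΣY) / √[(nΣX² − (ΣX)²)(nΣY² − (ΣY)²)]
Numerator: 8×3070.26 − 146.2×160.9 = 1038.5
Denominator: √[(26300.96 − 21374.44)(28525.36 − 25888.81)] = √[4926.52 × 2636.55] = 3604.0278
r = 1038.5 / 3604.0278 ≈ 0.288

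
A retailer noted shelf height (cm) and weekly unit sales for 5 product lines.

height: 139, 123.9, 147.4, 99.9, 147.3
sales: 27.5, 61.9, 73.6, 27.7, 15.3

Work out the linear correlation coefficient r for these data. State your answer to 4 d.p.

0.1351

n = 5, Σx = 657.5, Σy = 206, Σx² = 88076.27, Σy² = 11006.2, Σxy = 27361.47
nΣxy − ΣxΣy = 136807.35 − 135445 = 1362.35
nΣx² − (Σx)² = 440381.35 − 432306.25 = 8075.1; nΣy² − (Σy)² = 55031 − 42436 = 12595
r = 1362.35 / √(8075.1 × 12595) = 1362.35 / 10084.9335 ≈ 0.1351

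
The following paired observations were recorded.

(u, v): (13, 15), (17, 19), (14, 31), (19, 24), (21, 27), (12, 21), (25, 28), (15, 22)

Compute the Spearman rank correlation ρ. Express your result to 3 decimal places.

0.500

Rank u: 2, 5, 3, 6, 7, 1, 8, 4
Rank v: 1, 2, 8, 5, 6, 3, 7, 4
d = rank(u) − rank(v): 1, 3, -5, 1, 1, -2, 1, 0; Σd² = 42
ρ = 1 − 6Σd² / [n(n²−1)] = 1 − 6×42 / (8×63) = 1 − 252/504 ≈ 0.500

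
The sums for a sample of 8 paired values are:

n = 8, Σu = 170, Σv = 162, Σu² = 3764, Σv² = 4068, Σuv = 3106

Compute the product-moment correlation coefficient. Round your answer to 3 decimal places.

-0.974

r = (nΣuv − ΣuΣv) / √[(nΣu² − (Σu)²)(nΣv² − (Σv)²)]
Numerator: 8×3106 − 170×162 = -2692
Denominator: √[(30112 − 28900)(32544 − 26244)] = √[1212 × 6300] = 2763.2589
r = -2692 / 2763.2589 ≈ -0.974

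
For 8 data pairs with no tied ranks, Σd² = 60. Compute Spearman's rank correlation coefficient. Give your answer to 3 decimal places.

0.286

ρ = 1 − 6Σd² / [n(n²−1)] = 1 − 6×60 / (8×63)
  = 1 − 360/504 = 1 − 0.7143 ≈ 0.286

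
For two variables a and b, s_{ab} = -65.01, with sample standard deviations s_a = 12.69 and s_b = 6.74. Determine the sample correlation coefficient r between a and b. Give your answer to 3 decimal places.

r = Cov(a,b) / (s_a · s_b) = -65.01 / (12.69 × 6.74)
  = -65.01 / 85.5306 ≈ -0.760

-0.760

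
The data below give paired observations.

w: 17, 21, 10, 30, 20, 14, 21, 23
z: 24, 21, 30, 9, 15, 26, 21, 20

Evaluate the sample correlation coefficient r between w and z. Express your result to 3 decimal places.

-0.923

n = 8, Σw = 156, Σz = 166, Σw² = 3296, Σz² = 3740, Σwz = 2984
nΣwz − ΣwΣz = 23872 − 25896 = -2024
nΣw² − (Σw)² = 26368 − 24336 = 2032; nΣz² − (Σz)² = 29920 − 27556 = 2364
r = -2024 / √(2032 × 2364) = -2024 / 2191.7226 ≈ -0.923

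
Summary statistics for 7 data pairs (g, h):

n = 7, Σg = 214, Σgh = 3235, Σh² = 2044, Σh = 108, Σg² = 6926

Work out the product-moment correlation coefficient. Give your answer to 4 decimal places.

-0.1752

r = (nΣgh − ΣgΣh) / √[(nΣg² − (Σg)²)(nΣh² − (Σh)²)]
Numerator: 7×3235 − 214×108 = -467
Denominator: √[(48482 − 45796)(14308 − 11664)] = √[2686 × 2644] = 2664.9173
r = -467 / 2664.9173 ≈ -0.1752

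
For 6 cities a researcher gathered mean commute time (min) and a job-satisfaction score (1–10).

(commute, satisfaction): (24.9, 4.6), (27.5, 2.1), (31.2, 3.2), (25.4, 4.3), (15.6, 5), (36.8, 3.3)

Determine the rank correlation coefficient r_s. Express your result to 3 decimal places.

-0.771

Rank commute: 2, 4, 5, 3, 1, 6
Rank satisfaction: 5, 1, 2, 4, 6, 3
d = rank(commute) − rank(satisfaction): -3, 3, 3, -1, -5, 3; Σd² = 62
ρ = 1 − 6Σd² / [n(n²−1)] = 1 − 6×62 / (6×35) = 1 − 372/210 ≈ -0.771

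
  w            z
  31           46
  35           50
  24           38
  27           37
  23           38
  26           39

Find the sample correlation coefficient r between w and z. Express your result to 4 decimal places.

n = 6, Σw = 166, Σz = 248, Σw² = 4696, Σz² = 10394, Σwz = 6975
nΣwz − ΣwΣz = 41850 − 41168 = 682
nΣw² − (Σw)² = 28176 − 27556 = 620; nΣz² − (Σz)² = 62364 − 61504 = 860
r = 682 / √(620 × 860) = 682 / 730.2055 ≈ 0.9340

0.9340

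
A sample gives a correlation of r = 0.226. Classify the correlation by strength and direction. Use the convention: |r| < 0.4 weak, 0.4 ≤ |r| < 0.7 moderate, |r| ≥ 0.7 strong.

r = 0.226 > 0 so the relationship is positive.
|r| = 0.226, which falls in the weak range.

weak positive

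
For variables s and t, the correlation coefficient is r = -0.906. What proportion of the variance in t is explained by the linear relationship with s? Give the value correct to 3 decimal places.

r² = (-0.906)² = 0.821

0.821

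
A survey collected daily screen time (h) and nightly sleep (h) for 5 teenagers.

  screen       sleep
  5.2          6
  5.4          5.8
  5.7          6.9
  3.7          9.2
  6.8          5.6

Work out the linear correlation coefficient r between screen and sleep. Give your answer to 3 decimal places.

n = 5, Σx = 26.8, Σy = 33.5, Σx² = 148.62, Σy² = 233.25, Σxy = 173.97
nΣxy − ΣxΣy = 869.85 − 897.8 = -27.95
nΣx² − (Σx)² = 743.1 − 718.24 = 24.86; nΣy² − (Σy)² = 1166.25 − 1122.25 = 44
r = -27.95 / √(24.86 × 44) = -27.95 / 33.0733 ≈ -0.845

-0.845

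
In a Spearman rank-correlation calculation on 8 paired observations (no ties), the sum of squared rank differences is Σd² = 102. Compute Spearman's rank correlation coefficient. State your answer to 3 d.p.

-0.214

ρ = 1 − 6Σd² / [n(n²−1)] = 1 − 6×102 / (8×63)
  = 1 − 612/504 = 1 − 1.2143 ≈ -0.214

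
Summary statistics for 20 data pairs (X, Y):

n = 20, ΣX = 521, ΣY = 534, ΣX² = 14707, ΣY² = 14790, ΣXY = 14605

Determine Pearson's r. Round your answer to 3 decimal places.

r = (nΣXY − ΣXΣY) / √[(nΣX² − (ΣX)²)(nΣY² − (ΣY)²)]
Numerator: 20×14605 − 521×534 = 13886
Denominator: √[(294140 − 271441)(295800 − 285156)] = √[22699 × 10644] = 15543.7497
r = 13886 / 15543.7497 ≈ 0.893

0.893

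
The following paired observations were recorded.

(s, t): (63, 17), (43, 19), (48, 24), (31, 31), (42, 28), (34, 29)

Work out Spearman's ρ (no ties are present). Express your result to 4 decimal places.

-0.9429

Rank s: 6, 4, 5, 1, 3, 2
Rank t: 1, 2, 3, 6, 4, 5
d = rank(s) − rank(t): 5, 2, 2, -5, -1, -3; Σd² = 68
ρ = 1 − 6Σd² / [n(n²−1)] = 1 − 6×68 / (6×35) = 1 − 408/210 ≈ -0.9429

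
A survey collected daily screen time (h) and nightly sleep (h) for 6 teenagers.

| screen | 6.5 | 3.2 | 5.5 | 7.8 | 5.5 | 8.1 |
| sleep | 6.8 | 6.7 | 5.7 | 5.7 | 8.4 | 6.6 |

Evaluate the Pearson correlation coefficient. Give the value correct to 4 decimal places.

-0.2562

n = 6, Σx = 36.6, Σy = 39.9, Σx² = 239.44, Σy² = 270.23, Σxy = 241.11
nΣxy − ΣxΣy = 1446.66 − 1460.34 = -13.68
nΣx² − (Σx)² = 1436.64 − 1339.56 = 97.08; nΣy² − (Σy)² = 1621.38 − 1592.01 = 29.37
r = -13.68 / √(97.08 × 29.37) = -13.68 / 53.3970 ≈ -0.2562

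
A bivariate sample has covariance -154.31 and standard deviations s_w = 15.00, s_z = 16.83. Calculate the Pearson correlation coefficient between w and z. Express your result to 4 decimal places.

-0.6112

r = Cov(w,z) / (s_w · s_z) = -154.31 / (15.00 × 16.83)
  = -154.31 / 252.4500 ≈ -0.6112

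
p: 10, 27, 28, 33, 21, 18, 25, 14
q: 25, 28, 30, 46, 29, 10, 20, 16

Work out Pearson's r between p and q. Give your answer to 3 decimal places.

n = 8, Σp = 176, Σq = 204, Σp² = 4288, Σq² = 6022, Σpq = 4877
nΣpq − ΣpΣq = 39016 − 35904 = 3112
nΣp² − (Σp)² = 34304 − 30976 = 3328; nΣq² − (Σq)² = 48176 − 41616 = 6560
r = 3112 / √(3328 × 6560) = 3112 / 4672.4383 ≈ 0.666

0.666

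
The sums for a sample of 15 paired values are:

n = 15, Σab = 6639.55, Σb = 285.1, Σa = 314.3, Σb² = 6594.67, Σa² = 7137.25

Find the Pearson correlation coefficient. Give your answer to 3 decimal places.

0.827

r = (nΣab − ΣaΣb) / √[(nΣa² − (Σa)²)(nΣb² − (Σb)²)]
Numerator: 15×6639.55 − 314.3×285.1 = 9986.32
Denominator: √[(107058.75 − 98784.49)(98920.05 − 81282.01)] = √[8274.26 × 17638.04] = 12080.6345
r = 9986.32 / 12080.6345 ≈ 0.827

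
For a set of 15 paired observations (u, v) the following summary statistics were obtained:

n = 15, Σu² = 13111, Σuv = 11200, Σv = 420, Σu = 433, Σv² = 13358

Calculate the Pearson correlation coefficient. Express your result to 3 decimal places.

r = (nΣuv − ΣuΣv) / √[(nΣu² − (Σu)²)(nΣv² − (Σv)²)]
Numerator: 15×11200 − 433×420 = -13860
Denominator: √[(196665 − 187489)(200370 − 176400)] = √[9176 × 23970] = 14830.6682
r = -13860 / 14830.6682 ≈ -0.935

-0.935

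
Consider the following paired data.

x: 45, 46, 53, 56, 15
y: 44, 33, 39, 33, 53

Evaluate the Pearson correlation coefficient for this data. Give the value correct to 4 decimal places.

n = 5, Σx = 215, Σy = 202, Σx² = 10311, Σy² = 8444, Σxy = 8208
nΣxy − ΣxΣy = 41040 − 43430 = -2390
nΣx² − (Σx)² = 51555 − 46225 = 5330; nΣy² − (Σy)² = 42220 − 40804 = 1416
r = -2390 / √(5330 × 1416) = -2390 / 2747.2313 ≈ -0.8700

-0.8700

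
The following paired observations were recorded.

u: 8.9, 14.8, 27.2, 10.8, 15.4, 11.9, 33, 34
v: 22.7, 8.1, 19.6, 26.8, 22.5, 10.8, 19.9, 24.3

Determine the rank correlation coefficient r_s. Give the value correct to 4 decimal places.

-0.0714

Rank u: 1, 4, 6, 2, 5, 3, 7, 8
Rank v: 6, 1, 3, 8, 5, 2, 4, 7
d = rank(u) − rank(v): -5, 3, 3, -6, 0, 1, 3, 1; Σd² = 90
ρ = 1 − 6Σd² / [n(n²−1)] = 1 − 6×90 / (8×63) = 1 − 540/504 ≈ -0.0714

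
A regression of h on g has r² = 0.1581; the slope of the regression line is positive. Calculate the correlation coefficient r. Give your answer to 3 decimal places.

0.398

|r| = √0.1581 = 0.398
The association is positive, so r = 0.398.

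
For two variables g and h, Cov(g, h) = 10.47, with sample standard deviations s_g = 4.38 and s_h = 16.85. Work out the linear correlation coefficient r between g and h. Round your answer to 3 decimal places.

r = Cov(g,h) / (s_g · s_h) = 10.47 / (4.38 × 16.85)
  = 10.47 / 73.8030 ≈ 0.142

0.142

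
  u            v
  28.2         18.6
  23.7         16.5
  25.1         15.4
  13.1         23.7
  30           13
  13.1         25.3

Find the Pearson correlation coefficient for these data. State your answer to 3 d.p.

-0.915

n = 6, Σu = 133.2, Σv = 112.5, Σu² = 3230.16, Σv² = 2226.15, Σuv = 2334.01
nΣuv − ΣuΣv = 14004.06 − 14985 = -980.94
nΣu² − (Σu)² = 19380.96 − 17742.24 = 1638.72; nΣv² − (Σv)² = 13356.9 − 12656.25 = 700.65
r = -980.94 / √(1638.72 × 700.65) = -980.94 / 1071.5266 ≈ -0.915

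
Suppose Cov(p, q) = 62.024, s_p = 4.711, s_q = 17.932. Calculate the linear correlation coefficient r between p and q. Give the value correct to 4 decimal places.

0.7342

r = Cov(p,q) / (s_p · s_q) = 62.024 / (4.711 × 17.932)
  = 62.024 / 84.4777 ≈ 0.7342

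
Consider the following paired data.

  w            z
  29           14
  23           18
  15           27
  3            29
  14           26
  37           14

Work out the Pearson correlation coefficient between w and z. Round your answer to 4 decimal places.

-0.9433

n = 6, Σw = 121, Σz = 128, Σw² = 3169, Σz² = 2962, Σwz = 2194
nΣwz − ΣwΣz = 13164 − 15488 = -2324
nΣw² − (Σw)² = 19014 − 14641 = 4373; nΣz² − (Σz)² = 17772 − 16384 = 1388
r = -2324 / √(4373 × 1388) = -2324 / 2463.6810 ≈ -0.9433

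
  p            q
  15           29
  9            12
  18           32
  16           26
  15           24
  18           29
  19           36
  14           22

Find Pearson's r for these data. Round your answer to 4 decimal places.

0.9576

n = 8, Σp = 124, Σq = 210, Σp² = 1992, Σq² = 5882, Σpq = 3409
nΣpq − ΣpΣq = 27272 − 26040 = 1232
nΣp² − (Σp)² = 15936 − 15376 = 560; nΣq² − (Σq)² = 47056 − 44100 = 2956
r = 1232 / √(560 × 2956) = 1232 / 1286.6079 ≈ 0.9576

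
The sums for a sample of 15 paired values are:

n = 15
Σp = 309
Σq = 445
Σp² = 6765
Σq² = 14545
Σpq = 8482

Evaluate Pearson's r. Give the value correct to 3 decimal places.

-0.935

r = (nΣpq − ΣpΣq) / √[(nΣp² − (Σp)²)(nΣq² − (Σq)²)]
Numerator: 15×8482 − 309×445 = -10275
Denominator: √[(101475 − 95481)(218175 − 198025)] = √[5994 × 20150] = 10989.9545
r = -10275 / 10989.9545 ≈ -0.935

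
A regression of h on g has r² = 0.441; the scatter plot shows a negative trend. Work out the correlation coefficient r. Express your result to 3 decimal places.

|r| = √0.441 = 0.664
The association is negative, so r = −0.664.

-0.664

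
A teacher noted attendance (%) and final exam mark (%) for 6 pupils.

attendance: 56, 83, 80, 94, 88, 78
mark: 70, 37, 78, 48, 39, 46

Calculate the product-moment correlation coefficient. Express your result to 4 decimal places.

-0.5644

n = 6, Σx = 479, Σy = 318, Σx² = 39089, Σy² = 18294, Σxy = 24763
nΣxy − ΣxΣy = 148578 − 152322 = -3744
nΣx² − (Σx)² = 234534 − 229441 = 5093; nΣy² − (Σy)² = 109764 − 101124 = 8640
r = -3744 / √(5093 × 8640) = -3744 / 6633.5149 ≈ -0.5644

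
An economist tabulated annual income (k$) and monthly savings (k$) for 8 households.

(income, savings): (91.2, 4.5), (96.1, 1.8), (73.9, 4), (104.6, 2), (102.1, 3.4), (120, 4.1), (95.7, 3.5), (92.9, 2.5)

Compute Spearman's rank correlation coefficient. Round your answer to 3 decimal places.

-0.286

Rank income: 2, 5, 1, 7, 6, 8, 4, 3
Rank savings: 8, 1, 6, 2, 4, 7, 5, 3
d = rank(income) − rank(savings): -6, 4, -5, 5, 2, 1, -1, 0; Σd² = 108
ρ = 1 − 6Σd² / [n(n²−1)] = 1 − 6×108 / (8×63) = 1 − 648/504 ≈ -0.286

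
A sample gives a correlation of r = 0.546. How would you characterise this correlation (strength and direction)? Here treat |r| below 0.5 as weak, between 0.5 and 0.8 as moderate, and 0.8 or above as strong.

moderate positive

r = 0.546 > 0 so the relationship is positive.
|r| = 0.546, which falls in the moderate range.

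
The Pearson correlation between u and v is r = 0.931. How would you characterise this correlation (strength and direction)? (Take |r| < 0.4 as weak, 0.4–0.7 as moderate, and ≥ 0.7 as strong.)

r = 0.931 > 0 so the relationship is positive.
|r| = 0.931, which falls in the strong range.

strong positive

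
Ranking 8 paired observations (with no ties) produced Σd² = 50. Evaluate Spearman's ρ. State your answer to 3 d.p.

ρ = 1 − 6Σd² / [n(n²−1)] = 1 − 6×50 / (8×63)
  = 1 − 300/504 = 1 − 0.5952 ≈ 0.405

0.405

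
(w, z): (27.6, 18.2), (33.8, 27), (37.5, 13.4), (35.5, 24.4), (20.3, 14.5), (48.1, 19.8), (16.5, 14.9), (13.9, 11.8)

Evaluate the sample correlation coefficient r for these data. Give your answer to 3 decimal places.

n = 8, Σw = 233.2, Σz = 144, Σw² = 7761.86, Σz² = 2798.7, Σwz = 4440.22
nΣwz − ΣwΣz = 35521.76 − 33580.8 = 1940.96
nΣw² − (Σw)² = 62094.88 − 54382.24 = 7712.64; nΣz² − (Σz)² = 22389.6 − 20736 = 1653.6
r = 1940.96 / √(7712.64 × 1653.6) = 1940.96 / 3571.2213 ≈ 0.544

0.544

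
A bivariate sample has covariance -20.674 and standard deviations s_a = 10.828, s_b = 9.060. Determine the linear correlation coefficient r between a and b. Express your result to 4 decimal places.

r = Cov(a,b) / (s_a · s_b) = -20.674 / (10.828 × 9.060)
  = -20.674 / 98.1017 ≈ -0.2107

-0.2107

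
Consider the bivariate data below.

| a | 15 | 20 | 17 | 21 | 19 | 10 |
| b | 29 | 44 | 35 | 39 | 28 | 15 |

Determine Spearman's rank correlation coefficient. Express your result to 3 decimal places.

0.771

Rank a: 2, 5, 3, 6, 4, 1
Rank b: 3, 6, 4, 5, 2, 1
d = rank(a) − rank(b): -1, -1, -1, 1, 2, 0; Σd² = 8
ρ = 1 − 6Σd² / [n(n²−1)] = 1 − 6×8 / (6×35) = 1 − 48/210 ≈ 0.771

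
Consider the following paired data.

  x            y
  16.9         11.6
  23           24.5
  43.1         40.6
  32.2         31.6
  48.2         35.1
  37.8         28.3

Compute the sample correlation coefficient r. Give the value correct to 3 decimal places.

0.887

n = 6, Σx = 201.2, Σy = 171.7, Σx² = 7461.14, Σy² = 5414.63, Σxy = 6288.48
nΣxy − ΣxΣy = 37730.88 − 34546.04 = 3184.84
nΣx² − (Σx)² = 44766.84 − 40481.44 = 4285.4; nΣy² − (Σy)² = 32487.78 − 29480.89 = 3006.89
r = 3184.84 / √(4285.4 × 3006.89) = 3184.84 / 3589.6694 ≈ 0.887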